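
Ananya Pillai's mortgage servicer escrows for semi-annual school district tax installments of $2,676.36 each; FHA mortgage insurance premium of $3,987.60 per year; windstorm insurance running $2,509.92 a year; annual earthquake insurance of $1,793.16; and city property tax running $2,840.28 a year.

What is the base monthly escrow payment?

School district tax = $2,676.36 × 2 = $5,352.72 per year
FHA mortgage insurance premium = $3,987.60 per year
Windstorm insurance = $2,509.92 per year
Earthquake insurance = $1,793.16 per year
City property tax = $2,840.28 per year
Total annual escrow = $5,352.72 + $3,987.60 + $2,509.92 + $1,793.16 + $2,840.28 = $16,483.68
Base monthly escrow = $16,483.68 / 12 = $1,373.64

$1,373.64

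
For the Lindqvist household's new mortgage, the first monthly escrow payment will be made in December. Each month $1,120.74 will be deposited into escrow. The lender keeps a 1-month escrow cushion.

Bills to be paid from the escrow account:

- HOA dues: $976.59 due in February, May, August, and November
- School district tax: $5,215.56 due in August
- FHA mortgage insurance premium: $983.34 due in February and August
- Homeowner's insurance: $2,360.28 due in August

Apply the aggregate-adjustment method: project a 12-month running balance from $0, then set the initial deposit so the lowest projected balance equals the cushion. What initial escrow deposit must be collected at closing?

Cushion = 1 × $1,120.74 = $1,120.74
Trial balance (start $0, +$1,120.74 each month, − disbursements):
  Dec: +$1,120.74 → $1,120.74
  Jan: +$1,120.74 → $2,241.48
  Feb: +$1,120.74 − $1,959.93 → $1,402.29
  Mar: +$1,120.74 → $2,523.03
  Apr: +$1,120.74 → $3,643.77
  May: +$1,120.74 − $976.59 → $3,787.92
  Jun: +$1,120.74 → $4,908.66
  Jul: +$1,120.74 → $6,029.40
  Aug: +$1,120.74 − $9,535.77 → -$2,385.63
  Sep: +$1,120.74 → -$1,264.89
  Oct: +$1,120.74 → -$144.15
  Nov: +$1,120.74 − $976.59 → $0.00
Lowest trial balance = -$2,385.63 (Aug)
Initial deposit = cushion − low point = $1,120.74 − (-$2,385.63) = $3,506.37

$3,506.37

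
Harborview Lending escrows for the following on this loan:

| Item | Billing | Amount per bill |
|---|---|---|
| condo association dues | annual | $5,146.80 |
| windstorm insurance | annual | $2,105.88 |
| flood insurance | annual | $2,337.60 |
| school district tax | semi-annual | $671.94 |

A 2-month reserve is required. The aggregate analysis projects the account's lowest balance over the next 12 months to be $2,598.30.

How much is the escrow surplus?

$775.94

Condo association dues — $5,146.80 per year
Windstorm insurance — $2,105.88 per year
Flood insurance — $2,337.60 per year
School district tax — $671.94 × 2 = $1,343.88 per year
Total per year = $10,934.16
Monthly escrow = $10,934.16 / 12 = $911.18
Required cushion = 2 × $911.18 = $1,822.36
Excess over cushion: $2,598.30 − $1,822.36 = $775.94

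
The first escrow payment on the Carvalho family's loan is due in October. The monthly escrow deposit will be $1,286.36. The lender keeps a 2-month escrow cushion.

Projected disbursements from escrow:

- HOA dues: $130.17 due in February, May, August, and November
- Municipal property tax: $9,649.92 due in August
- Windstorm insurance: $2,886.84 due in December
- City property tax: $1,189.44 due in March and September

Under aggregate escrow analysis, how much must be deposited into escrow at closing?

Cushion = 2 × $1,286.36 = $2,572.72
Trial balance (start $0, +$1,286.36 each month, − disbursements):
  Oct: +$1,286.36 → $1,286.36
  Nov: +$1,286.36 − $130.17 → $2,442.55
  Dec: +$1,286.36 − $2,886.84 → $842.07
  Jan: +$1,286.36 → $2,128.43
  Feb: +$1,286.36 − $130.17 → $3,284.62
  Mar: +$1,286.36 − $1,189.44 → $3,381.54
  Apr: +$1,286.36 → $4,667.90
  May: +$1,286.36 − $130.17 → $5,824.09
  Jun: +$1,286.36 → $7,110.45
  Jul: +$1,286.36 → $8,396.81
  Aug: +$1,286.36 − $9,780.09 → -$96.92
  Sep: +$1,286.36 − $1,189.44 → $0.00
Lowest trial balance = -$96.92 (Aug)
Initial deposit = cushion − low point = $2,572.72 − (-$96.92) = $2,669.64

$2,669.64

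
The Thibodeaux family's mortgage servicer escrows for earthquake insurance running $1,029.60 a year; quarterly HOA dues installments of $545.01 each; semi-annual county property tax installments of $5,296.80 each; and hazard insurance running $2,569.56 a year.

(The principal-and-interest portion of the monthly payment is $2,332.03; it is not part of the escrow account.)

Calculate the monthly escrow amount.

$1,364.40

Earthquake insurance: $1,029.60/yr
HOA dues: $545.01 × 4 = $2,180.04/yr
County property tax: $5,296.80 × 2 = $10,593.60/yr
Hazard insurance: $2,569.56/yr
Total per year = $16,372.80
Per month = $16,372.80 ÷ 12 = $1,364.40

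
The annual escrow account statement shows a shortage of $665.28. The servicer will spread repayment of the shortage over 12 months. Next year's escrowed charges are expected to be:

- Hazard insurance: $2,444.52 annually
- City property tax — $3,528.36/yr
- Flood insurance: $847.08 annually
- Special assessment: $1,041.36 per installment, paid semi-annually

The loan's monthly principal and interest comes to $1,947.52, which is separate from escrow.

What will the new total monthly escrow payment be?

Hazard insurance = $2,444.52 per year
City property tax = $3,528.36 per year
Flood insurance = $847.08 per year
Special assessment = $1,041.36 × 2 = $2,082.72 per year
Annual escrow total = $2,444.52 + $3,528.36 + $847.08 + $2,082.72 = $8,902.68
Monthly = $8,902.68 / 12 = $741.89
Shortage spread = $665.28 / 12 = $55.44/mo
New monthly escrow = $741.89 + $55.44 = $797.33

$797.33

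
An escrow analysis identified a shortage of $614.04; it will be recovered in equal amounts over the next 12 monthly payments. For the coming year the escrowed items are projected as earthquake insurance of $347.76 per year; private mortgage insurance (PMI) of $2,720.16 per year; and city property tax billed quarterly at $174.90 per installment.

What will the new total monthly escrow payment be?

Earthquake insurance — $347.76 per year
Private mortgage insurance (PMI) — $2,720.16 per year
City property tax — $174.90 × 4 = $699.60 per year
Combined annual = $347.76 + $2,720.16 + $699.60 = $3,767.52
Per month = $3,767.52 ÷ 12 = $313.96
Monthly shortage recovery: $614.04 ÷ 12 = $51.17
New monthly escrow = $313.96 + $51.17 = $365.13

$365.13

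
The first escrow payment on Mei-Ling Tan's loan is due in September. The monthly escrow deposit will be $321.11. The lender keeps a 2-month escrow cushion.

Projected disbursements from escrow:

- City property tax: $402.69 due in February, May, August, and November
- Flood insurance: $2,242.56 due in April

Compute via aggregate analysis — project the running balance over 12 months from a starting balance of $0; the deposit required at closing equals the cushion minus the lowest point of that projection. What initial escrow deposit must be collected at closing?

Cushion = 2 × $321.11 = $642.22
Trial balance (start $0, +$321.11 each month, − disbursements):
  Sep: +$321.11 → $321.11
  Oct: +$321.11 → $642.22
  Nov: +$321.11 − $402.69 → $560.64
  Dec: +$321.11 → $881.75
  Jan: +$321.11 → $1,202.86
  Feb: +$321.11 − $402.69 → $1,121.28
  Mar: +$321.11 → $1,442.39
  Apr: +$321.11 − $2,242.56 → -$479.06
  May: +$321.11 − $402.69 → -$560.64
  Jun: +$321.11 → -$239.53
  Jul: +$321.11 → $81.58
  Aug: +$321.11 − $402.69 → $0.00
Lowest trial balance = -$560.64 (May)
Initial deposit = cushion − low point = $642.22 − (-$560.64) = $1,202.86

$1,202.86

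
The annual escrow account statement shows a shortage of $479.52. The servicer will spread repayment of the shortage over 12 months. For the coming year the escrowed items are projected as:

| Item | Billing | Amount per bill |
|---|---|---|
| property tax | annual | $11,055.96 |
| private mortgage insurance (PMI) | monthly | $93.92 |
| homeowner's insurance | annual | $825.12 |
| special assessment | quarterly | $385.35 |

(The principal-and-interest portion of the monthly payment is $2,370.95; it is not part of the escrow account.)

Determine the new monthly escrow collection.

$1,252.42

Property tax — $11,055.96/yr
Private mortgage insurance (PMI) — $93.92 × 12 = $1,127.04/yr
Homeowner's insurance — $825.12/yr
Special assessment — $385.35 × 4 = $1,541.40/yr
Total annual escrow = $11,055.96 + $1,127.04 + $825.12 + $1,541.40 = $14,549.52
Monthly escrow = $14,549.52 ÷ 12 = $1,212.46
Monthly shortage recovery: $479.52 / 12 = $39.96
Adjusted monthly = $1,212.46 + $39.96 = $1,252.42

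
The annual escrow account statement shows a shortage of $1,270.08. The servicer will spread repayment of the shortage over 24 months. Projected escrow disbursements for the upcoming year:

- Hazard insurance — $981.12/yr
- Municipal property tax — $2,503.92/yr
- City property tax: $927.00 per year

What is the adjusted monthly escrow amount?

Hazard insurance — $981.12 per year
Municipal property tax — $2,503.92 per year
City property tax — $927.00 per year
Annual escrow total = $981.12 + $2,503.92 + $927.00 = $4,412.04
Monthly escrow = $4,412.04 ÷ 12 = $367.67
Monthly shortage recovery: $1,270.08 ÷ 24 = $52.92
Adjusted monthly = $367.67 + $52.92 = $420.59

$420.59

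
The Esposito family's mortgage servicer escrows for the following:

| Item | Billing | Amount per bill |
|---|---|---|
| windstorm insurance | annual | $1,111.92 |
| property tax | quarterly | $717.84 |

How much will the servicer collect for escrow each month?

$331.94

Windstorm insurance: $1,111.92 per year
Property tax: $717.84 × 4 = $2,871.36 per year
Combined annual = $3,983.28
Monthly escrow = $3,983.28 / 12 = $331.94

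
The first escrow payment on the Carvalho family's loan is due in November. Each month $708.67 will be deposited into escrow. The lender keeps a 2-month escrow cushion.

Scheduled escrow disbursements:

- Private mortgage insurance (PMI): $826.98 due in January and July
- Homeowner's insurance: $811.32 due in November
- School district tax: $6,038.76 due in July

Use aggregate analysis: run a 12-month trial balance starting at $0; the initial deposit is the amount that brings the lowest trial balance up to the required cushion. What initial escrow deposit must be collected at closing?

Cushion = 2 × $708.67 = $1,417.34
Trial balance (start $0, +$708.67 each month, − disbursements):
  Nov: +$708.67 − $811.32 → -$102.65
  Dec: +$708.67 → $606.02
  Jan: +$708.67 − $826.98 → $487.71
  Feb: +$708.67 → $1,196.38
  Mar: +$708.67 → $1,905.05
  Apr: +$708.67 → $2,613.72
  May: +$708.67 → $3,322.39
  Jun: +$708.67 → $4,031.06
  Jul: +$708.67 − $6,865.74 → -$2,126.01
  Aug: +$708.67 → -$1,417.34
  Sep: +$708.67 → -$708.67
  Oct: +$708.67 → $0.00
Lowest trial balance = -$2,126.01 (Jul)
Initial deposit = cushion − low point = $1,417.34 − (-$2,126.01) = $3,543.35

$3,543.35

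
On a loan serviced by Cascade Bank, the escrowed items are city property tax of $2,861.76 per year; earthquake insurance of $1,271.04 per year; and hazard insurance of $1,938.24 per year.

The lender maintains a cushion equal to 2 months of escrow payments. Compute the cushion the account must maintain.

$1,011.84

City property tax: $2,861.76 annually
Earthquake insurance: $1,271.04 annually
Hazard insurance: $1,938.24 annually
Yearly total = $6,071.04
Per month = $6,071.04 / 12 = $505.92
Reserve = 2 × $505.92 = $1,011.84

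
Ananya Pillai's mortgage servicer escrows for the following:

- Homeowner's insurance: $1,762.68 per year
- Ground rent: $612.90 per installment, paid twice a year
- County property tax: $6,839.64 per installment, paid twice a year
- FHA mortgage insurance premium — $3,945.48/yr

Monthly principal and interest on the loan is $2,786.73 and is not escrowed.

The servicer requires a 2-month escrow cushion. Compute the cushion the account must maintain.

Homeowner's insurance — $1,762.68/yr
Ground rent — $612.90 × 2 = $1,225.80/yr
County property tax — $6,839.64 × 2 = $13,679.28/yr
FHA mortgage insurance premium — $3,945.48/yr
Total annual escrow = $1,762.68 + $1,225.80 + $13,679.28 + $3,945.48 = $20,613.24
Monthly escrow = $20,613.24 ÷ 12 = $1,717.77
Required cushion = 2 × $1,717.77 = $3,435.54

$3,435.54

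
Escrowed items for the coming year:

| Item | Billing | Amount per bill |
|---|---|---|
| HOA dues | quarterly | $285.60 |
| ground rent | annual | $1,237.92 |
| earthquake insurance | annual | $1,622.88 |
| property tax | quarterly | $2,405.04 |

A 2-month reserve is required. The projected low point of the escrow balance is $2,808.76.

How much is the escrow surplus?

$538.20

HOA dues: $285.60 × 4 = $1,142.40 annually
Ground rent: $1,237.92 annually
Earthquake insurance: $1,622.88 annually
Property tax: $2,405.04 × 4 = $9,620.16 annually
Annual escrow total = $1,142.40 + $1,237.92 + $1,622.88 + $9,620.16 = $13,623.36
Monthly escrow = $13,623.36 ÷ 12 = $1,135.28
Required reserve = 2 × $1,135.28 = $2,270.56
Excess over cushion: $2,808.76 − $2,270.56 = $538.20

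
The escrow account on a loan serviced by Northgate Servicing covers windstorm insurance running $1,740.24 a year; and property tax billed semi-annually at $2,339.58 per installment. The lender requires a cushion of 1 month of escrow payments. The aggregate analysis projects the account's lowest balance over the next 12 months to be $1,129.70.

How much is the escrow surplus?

$594.75

Windstorm insurance = $1,740.24/yr
Property tax = $2,339.58 × 2 = $4,679.16/yr
Combined annual = $1,740.24 + $4,679.16 = $6,419.40
Per month = $6,419.40 / 12 = $534.95
Cushion = 1 × $534.95 = $534.95
Surplus = $1,129.70 − $534.95 = $594.75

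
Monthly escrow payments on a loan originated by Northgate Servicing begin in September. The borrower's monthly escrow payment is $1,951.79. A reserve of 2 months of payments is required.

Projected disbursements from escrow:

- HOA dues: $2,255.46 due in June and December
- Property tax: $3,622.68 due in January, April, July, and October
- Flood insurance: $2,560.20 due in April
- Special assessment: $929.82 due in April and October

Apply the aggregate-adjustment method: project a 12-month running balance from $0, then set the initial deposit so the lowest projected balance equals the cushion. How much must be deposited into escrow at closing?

Cushion = 2 × $1,951.79 = $3,903.58
Trial balance (start $0, +$1,951.79 each month, − disbursements):
  Sep: +$1,951.79 → $1,951.79
  Oct: +$1,951.79 − $4,552.50 → -$648.92
  Nov: +$1,951.79 → $1,302.87
  Dec: +$1,951.79 − $2,255.46 → $999.20
  Jan: +$1,951.79 − $3,622.68 → -$671.69
  Feb: +$1,951.79 → $1,280.10
  Mar: +$1,951.79 → $3,231.89
  Apr: +$1,951.79 − $7,112.70 → -$1,929.02
  May: +$1,951.79 → $22.77
  Jun: +$1,951.79 − $2,255.46 → -$280.90
  Jul: +$1,951.79 − $3,622.68 → -$1,951.79
  Aug: +$1,951.79 → $0.00
Lowest trial balance = -$1,951.79 (Jul)
Initial deposit = cushion − low point = $3,903.58 − (-$1,951.79) = $5,855.37

$5,855.37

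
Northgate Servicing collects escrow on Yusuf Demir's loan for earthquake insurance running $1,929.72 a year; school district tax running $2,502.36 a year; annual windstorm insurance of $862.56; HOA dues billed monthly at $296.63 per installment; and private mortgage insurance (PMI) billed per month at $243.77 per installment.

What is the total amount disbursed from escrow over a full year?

$11,779.44

Earthquake insurance: $1,929.72
School district tax: $2,502.36
Windstorm insurance: $862.56
HOA dues: $296.63 × 12 = $3,559.56
Private mortgage insurance (PMI): $243.77 × 12 = $2,925.24
Annual escrow total = $1,929.72 + $2,502.36 + $862.56 + $3,559.56 + $2,925.24 = $11,779.44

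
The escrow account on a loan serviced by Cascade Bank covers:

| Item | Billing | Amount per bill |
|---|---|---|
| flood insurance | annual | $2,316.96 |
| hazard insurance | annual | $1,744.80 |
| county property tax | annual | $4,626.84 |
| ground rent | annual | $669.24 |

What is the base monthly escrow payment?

Flood insurance — $2,316.96/yr
Hazard insurance — $1,744.80/yr
County property tax — $4,626.84/yr
Ground rent — $669.24/yr
Yearly total = $9,357.84
Monthly = $9,357.84 / 12 = $779.82

$779.82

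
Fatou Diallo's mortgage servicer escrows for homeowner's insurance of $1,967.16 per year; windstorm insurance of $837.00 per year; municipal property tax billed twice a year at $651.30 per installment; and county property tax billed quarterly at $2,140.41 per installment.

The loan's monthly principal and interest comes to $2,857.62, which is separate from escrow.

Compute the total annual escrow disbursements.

$12,668.40

Homeowner's insurance — $1,967.16
Windstorm insurance — $837.00
Municipal property tax — $651.30 × 2 = $1,302.60
County property tax — $2,140.41 × 4 = $8,561.64
Yearly total = $1,967.16 + $837.00 + $1,302.60 + $8,561.64 = $12,668.40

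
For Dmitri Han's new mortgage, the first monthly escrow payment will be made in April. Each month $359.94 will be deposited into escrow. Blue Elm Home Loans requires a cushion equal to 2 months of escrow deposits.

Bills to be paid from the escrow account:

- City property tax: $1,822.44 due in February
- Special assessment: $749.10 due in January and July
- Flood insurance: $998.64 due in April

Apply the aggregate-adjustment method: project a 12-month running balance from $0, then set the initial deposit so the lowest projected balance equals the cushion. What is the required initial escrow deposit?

$1,358.58

Cushion = 2 × $359.94 = $719.88
Trial balance (start $0, +$359.94 each month, − disbursements):
  Apr: +$359.94 − $998.64 → -$638.70
  May: +$359.94 → -$278.76
  Jun: +$359.94 → $81.18
  Jul: +$359.94 − $749.10 → -$307.98
  Aug: +$359.94 → $51.96
  Sep: +$359.94 → $411.90
  Oct: +$359.94 → $771.84
  Nov: +$359.94 → $1,131.78
  Dec: +$359.94 → $1,491.72
  Jan: +$359.94 − $749.10 → $1,102.56
  Feb: +$359.94 − $1,822.44 → -$359.94
  Mar: +$359.94 → $0.00
Lowest trial balance = -$638.70 (Apr)
Initial deposit = cushion − low point = $719.88 − (-$638.70) = $1,358.58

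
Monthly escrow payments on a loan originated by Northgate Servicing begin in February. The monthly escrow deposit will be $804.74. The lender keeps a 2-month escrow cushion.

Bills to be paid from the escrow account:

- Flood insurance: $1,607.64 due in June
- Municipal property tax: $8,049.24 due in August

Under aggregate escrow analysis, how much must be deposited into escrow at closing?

Cushion = 2 × $804.74 = $1,609.48
Trial balance (start $0, +$804.74 each month, − disbursements):
  Feb: +$804.74 → $804.74
  Mar: +$804.74 → $1,609.48
  Apr: +$804.74 → $2,414.22
  May: +$804.74 → $3,218.96
  Jun: +$804.74 − $1,607.64 → $2,416.06
  Jul: +$804.74 → $3,220.80
  Aug: +$804.74 − $8,049.24 → -$4,023.70
  Sep: +$804.74 → -$3,218.96
  Oct: +$804.74 → -$2,414.22
  Nov: +$804.74 → -$1,609.48
  Dec: +$804.74 → -$804.74
  Jan: +$804.74 → $0.00
Lowest trial balance = -$4,023.70 (Aug)
Initial deposit = cushion − low point = $1,609.48 − (-$4,023.70) = $5,633.18

$5,633.18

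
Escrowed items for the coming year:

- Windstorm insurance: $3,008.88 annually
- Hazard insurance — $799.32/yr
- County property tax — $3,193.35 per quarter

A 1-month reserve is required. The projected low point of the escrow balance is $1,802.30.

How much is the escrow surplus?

Windstorm insurance: $3,008.88/yr
Hazard insurance: $799.32/yr
County property tax: $3,193.35 × 4 = $12,773.40/yr
Yearly total = $16,581.60
Monthly = $16,581.60 / 12 = $1,381.80
Required cushion = 1 × $1,381.80 = $1,381.80
Excess over cushion: $1,802.30 − $1,381.80 = $420.50

$420.50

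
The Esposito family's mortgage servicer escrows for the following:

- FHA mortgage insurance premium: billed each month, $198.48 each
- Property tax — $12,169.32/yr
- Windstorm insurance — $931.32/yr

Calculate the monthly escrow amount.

FHA mortgage insurance premium: $198.48 × 12 = $2,381.76 annually
Property tax: $12,169.32 annually
Windstorm insurance: $931.32 annually
Combined annual = $15,482.40
Base monthly escrow = $15,482.40 ÷ 12 = $1,290.20

$1,290.20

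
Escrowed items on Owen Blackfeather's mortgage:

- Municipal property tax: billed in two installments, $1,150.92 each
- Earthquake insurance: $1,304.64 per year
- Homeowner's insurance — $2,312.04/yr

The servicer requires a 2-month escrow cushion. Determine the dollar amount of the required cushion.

$986.42

Municipal property tax: $1,150.92 × 2 = $2,301.84 per year
Earthquake insurance: $1,304.64 per year
Homeowner's insurance: $2,312.04 per year
Combined annual = $5,918.52
Base monthly escrow = $5,918.52 ÷ 12 = $493.21
Cushion = 2 × $493.21 = $986.42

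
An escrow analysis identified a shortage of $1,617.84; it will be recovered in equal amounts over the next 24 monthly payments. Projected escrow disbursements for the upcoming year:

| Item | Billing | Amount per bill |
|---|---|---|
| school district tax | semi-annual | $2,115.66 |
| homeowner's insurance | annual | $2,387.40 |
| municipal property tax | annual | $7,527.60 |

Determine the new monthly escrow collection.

$1,246.27

School district tax — $2,115.66 × 2 = $4,231.32/yr
Homeowner's insurance — $2,387.40/yr
Municipal property tax — $7,527.60/yr
Combined annual = $4,231.32 + $2,387.40 + $7,527.60 = $14,146.32
Monthly = $14,146.32 / 12 = $1,178.86
Shortage per month = $1,617.84 ÷ 24 = $67.41
Adjusted monthly = $1,178.86 + $67.41 = $1,246.27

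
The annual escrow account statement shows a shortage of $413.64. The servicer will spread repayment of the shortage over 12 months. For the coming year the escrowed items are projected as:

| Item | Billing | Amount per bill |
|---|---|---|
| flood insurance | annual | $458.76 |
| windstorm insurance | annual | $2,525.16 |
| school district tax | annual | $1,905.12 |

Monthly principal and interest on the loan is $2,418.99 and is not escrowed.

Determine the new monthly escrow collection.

Flood insurance: $458.76/yr
Windstorm insurance: $2,525.16/yr
School district tax: $1,905.12/yr
Yearly total = $458.76 + $2,525.16 + $1,905.12 = $4,889.04
Base monthly escrow = $4,889.04 ÷ 12 = $407.42
Shortage per month = $413.64 ÷ 12 = $34.47
Adjusted monthly = $407.42 + $34.47 = $441.89

$441.89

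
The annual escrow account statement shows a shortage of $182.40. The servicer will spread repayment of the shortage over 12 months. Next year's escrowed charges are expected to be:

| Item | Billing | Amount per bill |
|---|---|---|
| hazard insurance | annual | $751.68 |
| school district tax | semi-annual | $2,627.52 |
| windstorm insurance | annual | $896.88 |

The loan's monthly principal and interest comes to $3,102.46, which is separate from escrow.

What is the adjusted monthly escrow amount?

$590.50

Hazard insurance = $751.68 annually
School district tax = $2,627.52 × 2 = $5,255.04 annually
Windstorm insurance = $896.88 annually
Yearly total = $751.68 + $5,255.04 + $896.88 = $6,903.60
Per month = $6,903.60 / 12 = $575.30
Shortage per month = $182.40 / 12 = $15.20
New monthly escrow = $575.30 + $15.20 = $590.50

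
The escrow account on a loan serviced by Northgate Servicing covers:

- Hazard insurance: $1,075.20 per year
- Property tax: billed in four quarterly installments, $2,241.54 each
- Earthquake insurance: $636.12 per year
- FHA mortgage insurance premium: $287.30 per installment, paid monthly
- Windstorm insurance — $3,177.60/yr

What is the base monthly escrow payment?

$1,441.89

Hazard insurance: $1,075.20 per year
Property tax: $2,241.54 × 4 = $8,966.16 per year
Earthquake insurance: $636.12 per year
FHA mortgage insurance premium: $287.30 × 12 = $3,447.60 per year
Windstorm insurance: $3,177.60 per year
Yearly total = $1,075.20 + $8,966.16 + $636.12 + $3,447.60 + $3,177.60 = $17,302.68
Monthly = $17,302.68 ÷ 12 = $1,441.89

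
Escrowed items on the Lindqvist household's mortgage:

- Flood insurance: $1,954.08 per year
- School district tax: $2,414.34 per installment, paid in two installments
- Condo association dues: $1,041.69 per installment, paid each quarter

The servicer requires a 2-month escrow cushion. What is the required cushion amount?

Flood insurance — $1,954.08
School district tax — $2,414.34 × 2 = $4,828.68
Condo association dues — $1,041.69 × 4 = $4,166.76
Total per year = $1,954.08 + $4,828.68 + $4,166.76 = $10,949.52
Per month = $10,949.52 / 12 = $912.46
Reserve = 2 × $912.46 = $1,824.92

$1,824.92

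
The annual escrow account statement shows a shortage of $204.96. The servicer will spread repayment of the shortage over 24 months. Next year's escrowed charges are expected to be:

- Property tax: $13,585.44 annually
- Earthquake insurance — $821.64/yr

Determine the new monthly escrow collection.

$1,209.13

Property tax = $13,585.44 annually
Earthquake insurance = $821.64 annually
Total annual escrow = $13,585.44 + $821.64 = $14,407.08
Monthly escrow = $14,407.08 / 12 = $1,200.59
Shortage per month = $204.96 / 24 = $8.54
Adjusted monthly = $1,200.59 + $8.54 = $1,209.13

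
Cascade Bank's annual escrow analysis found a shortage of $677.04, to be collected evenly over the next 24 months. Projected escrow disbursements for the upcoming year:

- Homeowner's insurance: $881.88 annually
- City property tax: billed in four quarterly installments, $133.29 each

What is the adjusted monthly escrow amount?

Homeowner's insurance = $881.88/yr
City property tax = $133.29 × 4 = $533.16/yr
Yearly total = $1,415.04
Per month = $1,415.04 / 12 = $117.92
Monthly shortage recovery: $677.04 ÷ 24 = $28.21
New monthly escrow = $117.92 + $28.21 = $146.13

$146.13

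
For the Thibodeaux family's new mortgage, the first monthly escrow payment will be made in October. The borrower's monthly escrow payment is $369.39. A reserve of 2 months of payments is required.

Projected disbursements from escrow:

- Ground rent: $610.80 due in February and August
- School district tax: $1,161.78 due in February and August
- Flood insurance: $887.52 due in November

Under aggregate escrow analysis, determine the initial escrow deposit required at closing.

Cushion = 2 × $369.39 = $738.78
Trial balance (start $0, +$369.39 each month, − disbursements):
  Oct: +$369.39 → $369.39
  Nov: +$369.39 − $887.52 → -$148.74
  Dec: +$369.39 → $220.65
  Jan: +$369.39 → $590.04
  Feb: +$369.39 − $1,772.58 → -$813.15
  Mar: +$369.39 → -$443.76
  Apr: +$369.39 → -$74.37
  May: +$369.39 → $295.02
  Jun: +$369.39 → $664.41
  Jul: +$369.39 → $1,033.80
  Aug: +$369.39 − $1,772.58 → -$369.39
  Sep: +$369.39 → $0.00
Lowest trial balance = -$813.15 (Feb)
Initial deposit = cushion − low point = $738.78 − (-$813.15) = $1,551.93

$1,551.93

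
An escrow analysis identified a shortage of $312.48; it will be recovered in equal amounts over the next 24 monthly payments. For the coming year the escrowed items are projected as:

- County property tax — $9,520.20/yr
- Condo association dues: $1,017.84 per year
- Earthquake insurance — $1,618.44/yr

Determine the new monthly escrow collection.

County property tax = $9,520.20
Condo association dues = $1,017.84
Earthquake insurance = $1,618.44
Annual escrow total = $9,520.20 + $1,017.84 + $1,618.44 = $12,156.48
Base monthly escrow = $12,156.48 / 12 = $1,013.04
Shortage spread = $312.48 ÷ 24 = $13.02/mo
New monthly escrow = $1,013.04 + $13.02 = $1,026.06

$1,026.06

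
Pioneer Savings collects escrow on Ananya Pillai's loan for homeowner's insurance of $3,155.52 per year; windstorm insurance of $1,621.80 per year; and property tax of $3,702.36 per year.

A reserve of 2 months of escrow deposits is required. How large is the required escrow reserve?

$1,413.28

Homeowner's insurance: $3,155.52/yr
Windstorm insurance: $1,621.80/yr
Property tax: $3,702.36/yr
Annual escrow total = $8,479.68
Base monthly escrow = $8,479.68 / 12 = $706.64
Required cushion = 2 × $706.64 = $1,413.28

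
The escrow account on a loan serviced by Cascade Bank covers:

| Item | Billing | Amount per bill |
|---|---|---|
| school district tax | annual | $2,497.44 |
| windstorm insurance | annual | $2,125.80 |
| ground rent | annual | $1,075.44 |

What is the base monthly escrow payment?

School district tax: $2,497.44 annually
Windstorm insurance: $2,125.80 annually
Ground rent: $1,075.44 annually
Total annual escrow = $5,698.68
Per month = $5,698.68 ÷ 12 = $474.89

$474.89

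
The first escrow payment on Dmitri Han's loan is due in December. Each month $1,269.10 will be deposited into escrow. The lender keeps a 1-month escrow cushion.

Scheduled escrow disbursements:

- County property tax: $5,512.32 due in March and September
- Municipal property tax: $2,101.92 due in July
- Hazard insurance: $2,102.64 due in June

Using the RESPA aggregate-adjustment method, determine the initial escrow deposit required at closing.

$3,807.30

Cushion = 1 × $1,269.10 = $1,269.10
Trial balance (start $0, +$1,269.10 each month, − disbursements):
  Dec: +$1,269.10 → $1,269.10
  Jan: +$1,269.10 → $2,538.20
  Feb: +$1,269.10 → $3,807.30
  Mar: +$1,269.10 − $5,512.32 → -$435.92
  Apr: +$1,269.10 → $833.18
  May: +$1,269.10 → $2,102.28
  Jun: +$1,269.10 − $2,102.64 → $1,268.74
  Jul: +$1,269.10 − $2,101.92 → $435.92
  Aug: +$1,269.10 → $1,705.02
  Sep: +$1,269.10 − $5,512.32 → -$2,538.20
  Oct: +$1,269.10 → -$1,269.10
  Nov: +$1,269.10 → $0.00
Lowest trial balance = -$2,538.20 (Sep)
Initial deposit = cushion − low point = $1,269.10 − (-$2,538.20) = $3,807.30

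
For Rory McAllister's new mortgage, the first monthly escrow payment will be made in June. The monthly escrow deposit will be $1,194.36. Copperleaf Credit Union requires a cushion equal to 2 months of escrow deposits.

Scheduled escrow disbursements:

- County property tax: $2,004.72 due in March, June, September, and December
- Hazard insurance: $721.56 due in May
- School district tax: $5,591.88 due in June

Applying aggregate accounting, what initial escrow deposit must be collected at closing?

$8,790.96

Cushion = 2 × $1,194.36 = $2,388.72
Trial balance (start $0, +$1,194.36 each month, − disbursements):
  Jun: +$1,194.36 − $7,596.60 → -$6,402.24
  Jul: +$1,194.36 → -$5,207.88
  Aug: +$1,194.36 → -$4,013.52
  Sep: +$1,194.36 − $2,004.72 → -$4,823.88
  Oct: +$1,194.36 → -$3,629.52
  Nov: +$1,194.36 → -$2,435.16
  Dec: +$1,194.36 − $2,004.72 → -$3,245.52
  Jan: +$1,194.36 → -$2,051.16
  Feb: +$1,194.36 → -$856.80
  Mar: +$1,194.36 − $2,004.72 → -$1,667.16
  Apr: +$1,194.36 → -$472.80
  May: +$1,194.36 − $721.56 → $0.00
Lowest trial balance = -$6,402.24 (Jun)
Initial deposit = cushion − low point = $2,388.72 − (-$6,402.24) = $8,790.96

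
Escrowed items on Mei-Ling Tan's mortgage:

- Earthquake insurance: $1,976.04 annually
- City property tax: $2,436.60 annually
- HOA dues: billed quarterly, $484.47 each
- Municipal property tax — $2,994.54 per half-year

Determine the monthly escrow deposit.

Earthquake insurance: $1,976.04 per year
City property tax: $2,436.60 per year
HOA dues: $484.47 × 4 = $1,937.88 per year
Municipal property tax: $2,994.54 × 2 = $5,989.08 per year
Yearly total = $1,976.04 + $2,436.60 + $1,937.88 + $5,989.08 = $12,339.60
Monthly escrow = $12,339.60 ÷ 12 = $1,028.30

$1,028.30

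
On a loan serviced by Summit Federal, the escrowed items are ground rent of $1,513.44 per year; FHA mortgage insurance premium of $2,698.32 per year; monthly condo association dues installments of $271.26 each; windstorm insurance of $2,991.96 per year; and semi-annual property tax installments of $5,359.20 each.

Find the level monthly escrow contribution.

Ground rent — $1,513.44 per year
FHA mortgage insurance premium — $2,698.32 per year
Condo association dues — $271.26 × 12 = $3,255.12 per year
Windstorm insurance — $2,991.96 per year
Property tax — $5,359.20 × 2 = $10,718.40 per year
Combined annual = $1,513.44 + $2,698.32 + $3,255.12 + $2,991.96 + $10,718.40 = $21,177.24
Base monthly escrow = $21,177.24 / 12 = $1,764.77

$1,764.77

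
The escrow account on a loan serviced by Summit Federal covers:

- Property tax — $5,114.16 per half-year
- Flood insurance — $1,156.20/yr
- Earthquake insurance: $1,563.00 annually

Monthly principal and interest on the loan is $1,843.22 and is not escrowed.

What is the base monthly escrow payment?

Property tax — $5,114.16 × 2 = $10,228.32
Flood insurance — $1,156.20
Earthquake insurance — $1,563.00
Total annual escrow = $10,228.32 + $1,156.20 + $1,563.00 = $12,947.52
Monthly escrow = $12,947.52 / 12 = $1,078.96

$1,078.96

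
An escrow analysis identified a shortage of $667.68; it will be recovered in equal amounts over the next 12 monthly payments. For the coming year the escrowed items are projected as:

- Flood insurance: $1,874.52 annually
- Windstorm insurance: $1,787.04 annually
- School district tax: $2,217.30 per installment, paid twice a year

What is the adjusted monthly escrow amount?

Flood insurance = $1,874.52 annually
Windstorm insurance = $1,787.04 annually
School district tax = $2,217.30 × 2 = $4,434.60 annually
Combined annual = $8,096.16
Monthly escrow = $8,096.16 / 12 = $674.68
Shortage per month = $667.68 / 12 = $55.64
New monthly escrow = $674.68 + $55.64 = $730.32

$730.32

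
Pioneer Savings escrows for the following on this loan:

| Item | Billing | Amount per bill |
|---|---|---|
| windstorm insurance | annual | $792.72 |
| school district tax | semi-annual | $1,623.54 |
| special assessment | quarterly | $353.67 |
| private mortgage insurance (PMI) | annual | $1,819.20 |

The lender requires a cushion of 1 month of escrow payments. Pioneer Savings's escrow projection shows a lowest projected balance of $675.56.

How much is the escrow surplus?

Windstorm insurance — $792.72/yr
School district tax — $1,623.54 × 2 = $3,247.08/yr
Special assessment — $353.67 × 4 = $1,414.68/yr
Private mortgage insurance (PMI) — $1,819.20/yr
Yearly total = $7,273.68
Per month = $7,273.68 ÷ 12 = $606.14
Required reserve = 1 × $606.14 = $606.14
Surplus = $675.56 − $606.14 = $69.42

$69.42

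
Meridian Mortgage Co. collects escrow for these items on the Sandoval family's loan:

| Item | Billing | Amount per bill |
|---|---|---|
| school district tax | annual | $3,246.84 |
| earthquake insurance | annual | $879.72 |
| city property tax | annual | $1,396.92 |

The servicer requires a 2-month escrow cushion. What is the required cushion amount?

School district tax = $3,246.84 annually
Earthquake insurance = $879.72 annually
City property tax = $1,396.92 annually
Combined annual = $5,523.48
Monthly = $5,523.48 / 12 = $460.29
Cushion = 2 × $460.29 = $920.58

$920.58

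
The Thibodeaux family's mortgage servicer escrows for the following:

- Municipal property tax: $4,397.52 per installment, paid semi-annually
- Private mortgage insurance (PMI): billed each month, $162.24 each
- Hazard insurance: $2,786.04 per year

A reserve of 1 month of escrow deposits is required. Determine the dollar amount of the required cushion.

Municipal property tax: $4,397.52 × 2 = $8,795.04 per year
Private mortgage insurance (PMI): $162.24 × 12 = $1,946.88 per year
Hazard insurance: $2,786.04 per year
Annual escrow total = $8,795.04 + $1,946.88 + $2,786.04 = $13,527.96
Base monthly escrow = $13,527.96 / 12 = $1,127.33
Required cushion = 1 × $1,127.33 = $1,127.33

$1,127.33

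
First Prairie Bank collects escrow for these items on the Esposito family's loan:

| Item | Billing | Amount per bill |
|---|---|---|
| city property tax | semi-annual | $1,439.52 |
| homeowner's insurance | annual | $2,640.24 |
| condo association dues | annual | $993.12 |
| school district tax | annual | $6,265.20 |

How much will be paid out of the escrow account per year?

$12,777.60

City property tax = $1,439.52 × 2 = $2,879.04/yr
Homeowner's insurance = $2,640.24/yr
Condo association dues = $993.12/yr
School district tax = $6,265.20/yr
Total annual escrow = $2,879.04 + $2,640.24 + $993.12 + $6,265.20 = $12,777.60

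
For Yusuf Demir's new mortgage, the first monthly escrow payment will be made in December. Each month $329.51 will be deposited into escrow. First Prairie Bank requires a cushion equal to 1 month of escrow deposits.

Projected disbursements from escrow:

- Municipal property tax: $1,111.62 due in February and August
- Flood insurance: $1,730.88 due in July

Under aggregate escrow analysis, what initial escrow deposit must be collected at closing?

Cushion = 1 × $329.51 = $329.51
Trial balance (start $0, +$329.51 each month, − disbursements):
  Dec: +$329.51 → $329.51
  Jan: +$329.51 → $659.02
  Feb: +$329.51 − $1,111.62 → -$123.09
  Mar: +$329.51 → $206.42
  Apr: +$329.51 → $535.93
  May: +$329.51 → $865.44
  Jun: +$329.51 → $1,194.95
  Jul: +$329.51 − $1,730.88 → -$206.42
  Aug: +$329.51 − $1,111.62 → -$988.53
  Sep: +$329.51 → -$659.02
  Oct: +$329.51 → -$329.51
  Nov: +$329.51 → $0.00
Lowest trial balance = -$988.53 (Aug)
Initial deposit = cushion − low point = $329.51 − (-$988.53) = $1,318.04

$1,318.04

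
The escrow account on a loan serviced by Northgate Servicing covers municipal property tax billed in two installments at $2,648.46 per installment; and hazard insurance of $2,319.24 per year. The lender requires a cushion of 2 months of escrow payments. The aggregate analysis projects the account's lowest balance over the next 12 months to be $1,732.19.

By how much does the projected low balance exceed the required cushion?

$462.83

Municipal property tax = $2,648.46 × 2 = $5,296.92/yr
Hazard insurance = $2,319.24/yr
Combined annual = $7,616.16
Per month = $7,616.16 / 12 = $634.68
Cushion = 2 × $634.68 = $1,269.36
Excess over cushion: $1,732.19 − $1,269.36 = $462.83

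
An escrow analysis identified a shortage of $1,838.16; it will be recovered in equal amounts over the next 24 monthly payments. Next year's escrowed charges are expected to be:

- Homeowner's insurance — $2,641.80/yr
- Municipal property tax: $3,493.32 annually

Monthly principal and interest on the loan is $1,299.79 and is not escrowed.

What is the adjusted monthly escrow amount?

$587.85

Homeowner's insurance: $2,641.80/yr
Municipal property tax: $3,493.32/yr
Combined annual = $2,641.80 + $3,493.32 = $6,135.12
Per month = $6,135.12 ÷ 12 = $511.26
Shortage per month = $1,838.16 ÷ 24 = $76.59
New monthly escrow = $511.26 + $76.59 = $587.85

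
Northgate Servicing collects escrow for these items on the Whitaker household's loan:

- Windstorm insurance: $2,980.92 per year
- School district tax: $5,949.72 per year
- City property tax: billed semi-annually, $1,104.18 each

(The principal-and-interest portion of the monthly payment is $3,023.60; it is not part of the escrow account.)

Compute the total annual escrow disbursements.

$11,139.00

Windstorm insurance — $2,980.92/yr
School district tax — $5,949.72/yr
City property tax — $1,104.18 × 2 = $2,208.36/yr
Yearly total = $11,139.00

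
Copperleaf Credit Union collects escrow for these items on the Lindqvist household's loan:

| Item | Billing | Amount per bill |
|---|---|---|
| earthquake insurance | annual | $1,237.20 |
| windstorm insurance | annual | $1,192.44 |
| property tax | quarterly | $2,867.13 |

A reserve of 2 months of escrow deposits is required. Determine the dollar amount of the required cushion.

$2,316.36

Earthquake insurance = $1,237.20/yr
Windstorm insurance = $1,192.44/yr
Property tax = $2,867.13 × 4 = $11,468.52/yr
Yearly total = $1,237.20 + $1,192.44 + $11,468.52 = $13,898.16
Per month = $13,898.16 / 12 = $1,158.18
Reserve = 2 × $1,158.18 = $2,316.36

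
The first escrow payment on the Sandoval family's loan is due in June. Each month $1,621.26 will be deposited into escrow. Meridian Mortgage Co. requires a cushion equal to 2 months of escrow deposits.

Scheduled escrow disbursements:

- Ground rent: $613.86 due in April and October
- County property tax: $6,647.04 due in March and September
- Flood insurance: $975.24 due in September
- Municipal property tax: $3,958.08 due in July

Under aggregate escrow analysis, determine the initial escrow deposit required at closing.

Cushion = 2 × $1,621.26 = $3,242.52
Trial balance (start $0, +$1,621.26 each month, − disbursements):
  Jun: +$1,621.26 → $1,621.26
  Jul: +$1,621.26 − $3,958.08 → -$715.56
  Aug: +$1,621.26 → $905.70
  Sep: +$1,621.26 − $7,622.28 → -$5,095.32
  Oct: +$1,621.26 − $613.86 → -$4,087.92
  Nov: +$1,621.26 → -$2,466.66
  Dec: +$1,621.26 → -$845.40
  Jan: +$1,621.26 → $775.86
  Feb: +$1,621.26 → $2,397.12
  Mar: +$1,621.26 − $6,647.04 → -$2,628.66
  Apr: +$1,621.26 − $613.86 → -$1,621.26
  May: +$1,621.26 → $0.00
Lowest trial balance = -$5,095.32 (Sep)
Initial deposit = cushion − low point = $3,242.52 − (-$5,095.32) = $8,337.84

$8,337.84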